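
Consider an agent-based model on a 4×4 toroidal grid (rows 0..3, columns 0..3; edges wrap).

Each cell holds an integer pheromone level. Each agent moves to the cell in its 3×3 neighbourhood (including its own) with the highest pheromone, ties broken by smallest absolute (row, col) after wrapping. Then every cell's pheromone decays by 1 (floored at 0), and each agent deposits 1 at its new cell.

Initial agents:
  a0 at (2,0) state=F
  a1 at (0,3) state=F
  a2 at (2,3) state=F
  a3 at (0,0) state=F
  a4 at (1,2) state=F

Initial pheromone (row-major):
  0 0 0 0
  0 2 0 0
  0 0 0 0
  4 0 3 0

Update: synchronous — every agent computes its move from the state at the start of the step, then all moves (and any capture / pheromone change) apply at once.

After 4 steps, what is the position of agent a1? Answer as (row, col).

t=1: a0@(3,0) a1@(3,0) a2@(3,0) a3@(3,0) a4@(1,1) | pheromone: 0 0 0 0 / 0 2 0 0 / 0 0 0 0 / 7 0 2 0
t=2: a0@(3,0) a1@(3,0) a2@(3,0) a3@(3,0) a4@(1,1) | pheromone: 0 0 0 0 / 0 2 0 0 / 0 0 0 0 / 10 0 1 0
t=3: a0@(3,0) a1@(3,0) a2@(3,0) a3@(3,0) a4@(1,1) | pheromone: 0 0 0 0 / 0 2 0 0 / 0 0 0 0 / 13 0 0 0
t=4: a0@(3,0) a1@(3,0) a2@(3,0) a3@(3,0) a4@(1,1) | pheromone: 0 0 0 0 / 0 2 0 0 / 0 0 0 0 / 16 0 0 0

(3, 0)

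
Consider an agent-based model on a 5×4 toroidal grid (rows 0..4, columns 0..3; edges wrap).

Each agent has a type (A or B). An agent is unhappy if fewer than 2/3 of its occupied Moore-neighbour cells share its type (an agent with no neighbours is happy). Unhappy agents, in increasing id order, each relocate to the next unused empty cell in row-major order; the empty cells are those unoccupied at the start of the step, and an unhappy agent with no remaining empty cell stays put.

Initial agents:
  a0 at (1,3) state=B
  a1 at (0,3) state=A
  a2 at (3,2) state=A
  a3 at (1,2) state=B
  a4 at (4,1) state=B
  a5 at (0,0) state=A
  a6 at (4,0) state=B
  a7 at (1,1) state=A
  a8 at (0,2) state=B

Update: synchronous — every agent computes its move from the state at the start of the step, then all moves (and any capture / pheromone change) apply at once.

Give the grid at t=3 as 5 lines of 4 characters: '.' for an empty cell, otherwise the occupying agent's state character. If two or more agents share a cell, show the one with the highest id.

t=1: a0@(0,1):B a1@(1,0):A a2@(2,0):A a3@(2,1):B a4@(2,2):B a5@(2,3):A a6@(3,0):B a7@(3,1):A a8@(3,3):B
t=2: a0@(0,0):B a1@(0,2):A a2@(0,3):A a3@(1,1):B a4@(1,2):B a5@(1,3):A a6@(3,2):B a7@(4,0):A a8@(4,1):B
t=3: a0@(0,1):B a1@(1,0):A a2@(2,0):A a3@(1,1):B a4@(2,1):B a5@(2,2):A a6@(3,2):B a7@(2,3):A a8@(3,0):B

.B..
AB..
ABAA
B.B.
....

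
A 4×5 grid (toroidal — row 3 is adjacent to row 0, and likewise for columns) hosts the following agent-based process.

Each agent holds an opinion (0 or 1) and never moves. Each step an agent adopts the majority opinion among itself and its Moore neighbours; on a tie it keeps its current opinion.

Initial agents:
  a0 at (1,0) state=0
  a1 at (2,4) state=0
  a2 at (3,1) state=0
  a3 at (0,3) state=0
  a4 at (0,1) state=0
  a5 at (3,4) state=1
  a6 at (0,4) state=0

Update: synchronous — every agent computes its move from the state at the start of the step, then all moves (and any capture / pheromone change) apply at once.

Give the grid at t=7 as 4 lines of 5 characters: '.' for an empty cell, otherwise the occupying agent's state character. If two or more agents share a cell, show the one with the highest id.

.0.00
0....
....0
.0..0

t=1: a0@(1,0):0 a1@(2,4):0 a2@(3,1):0 a3@(0,3):0 a4@(0,1):0 a5@(3,4):0 a6@(0,4):0
t=2: (unchanged — steady state)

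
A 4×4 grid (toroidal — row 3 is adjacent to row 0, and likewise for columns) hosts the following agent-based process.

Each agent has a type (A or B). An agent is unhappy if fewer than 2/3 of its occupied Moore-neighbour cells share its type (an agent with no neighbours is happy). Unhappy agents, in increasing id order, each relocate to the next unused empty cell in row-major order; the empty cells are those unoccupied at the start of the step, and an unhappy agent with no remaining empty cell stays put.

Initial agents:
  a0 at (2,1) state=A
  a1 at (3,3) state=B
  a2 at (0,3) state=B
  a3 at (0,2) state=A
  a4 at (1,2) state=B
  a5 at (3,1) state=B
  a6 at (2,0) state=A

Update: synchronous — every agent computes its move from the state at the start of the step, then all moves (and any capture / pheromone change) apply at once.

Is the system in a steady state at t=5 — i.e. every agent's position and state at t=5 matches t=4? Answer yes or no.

t=1: a0@(0,0):A a1@(0,1):B a2@(0,3):B a3@(1,0):A a4@(1,1):B a5@(1,3):B a6@(2,2):A
t=2: a0@(0,2):A a1@(1,2):B a2@(2,0):B a3@(2,1):A a4@(2,3):B a5@(3,0):B a6@(3,1):A
t=3: a0@(0,0):A a1@(0,1):B a2@(0,3):B a3@(1,0):A a4@(2,3):B a5@(1,1):B a6@(1,3):A
t=4: a0@(0,2):A a1@(1,2):B a2@(2,0):B a3@(2,1):A a4@(2,2):B a5@(3,0):B a6@(3,1):A
t=5: a0@(0,0):A a1@(0,1):B a2@(0,3):B a3@(1,0):A a4@(1,1):B a5@(1,3):B a6@(2,3):A

no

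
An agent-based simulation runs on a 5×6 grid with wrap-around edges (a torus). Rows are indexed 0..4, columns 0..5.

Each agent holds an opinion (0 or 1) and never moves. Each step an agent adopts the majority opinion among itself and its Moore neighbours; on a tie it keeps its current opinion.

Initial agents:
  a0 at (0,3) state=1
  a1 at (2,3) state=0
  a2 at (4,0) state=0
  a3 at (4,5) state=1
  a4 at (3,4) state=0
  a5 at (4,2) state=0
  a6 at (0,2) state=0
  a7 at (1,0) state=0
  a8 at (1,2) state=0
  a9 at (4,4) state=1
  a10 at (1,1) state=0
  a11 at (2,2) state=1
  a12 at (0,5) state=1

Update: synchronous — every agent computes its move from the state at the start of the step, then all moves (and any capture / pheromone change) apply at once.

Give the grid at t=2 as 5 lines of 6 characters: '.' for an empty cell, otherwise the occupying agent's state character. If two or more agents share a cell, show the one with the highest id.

t=1: a0@(0,3):0 a1@(2,3):0 a2@(4,0):1 a3@(4,5):1 a4@(3,4):0 a5@(4,2):0 a6@(0,2):0 a7@(1,0):0 a8@(1,2):0 a9@(4,4):1 a10@(1,1):0 a11@(2,2):0 a12@(0,5):1
t=2: (unchanged — steady state)

..00.1
000...
..00..
....0.
1.0.11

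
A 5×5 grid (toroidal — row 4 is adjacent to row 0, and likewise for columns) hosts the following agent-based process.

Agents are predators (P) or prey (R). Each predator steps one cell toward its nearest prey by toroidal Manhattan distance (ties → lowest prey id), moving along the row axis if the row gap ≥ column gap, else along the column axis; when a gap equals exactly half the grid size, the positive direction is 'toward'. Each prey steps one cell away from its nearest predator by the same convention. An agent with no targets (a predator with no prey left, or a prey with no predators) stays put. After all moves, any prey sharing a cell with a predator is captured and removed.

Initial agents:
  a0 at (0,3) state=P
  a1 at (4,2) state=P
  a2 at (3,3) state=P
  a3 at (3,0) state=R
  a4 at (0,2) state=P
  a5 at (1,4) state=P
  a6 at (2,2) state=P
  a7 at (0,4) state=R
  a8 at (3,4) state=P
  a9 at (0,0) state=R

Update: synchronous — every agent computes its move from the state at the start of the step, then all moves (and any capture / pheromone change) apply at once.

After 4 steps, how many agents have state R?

t=1: a0@(0,4):P a1@(4,1):P a2@(3,4):P a3@(3,1):R a4@(0,3):P a5@(0,4):P a6@(2,1):P a7@(0,0):R a8@(3,0):P a9@(0,1):R
t=2: a0@(0,0):P a1@(3,1):P a2@(3,0):P a3@(2,1):R a4@(0,4):P a5@(0,0):P a6@(3,1):P a7@(0,1):R a8@(3,1):P a9@(1,1):R
t=3: a0@(0,1):P a1@(2,1):P a2@(2,0):P a3@(1,1):R a4@(0,0):P a5@(0,1):P a6@(2,1):P a7@(0,2):R a8@(2,1):P
t=4: a0@(1,1):P a1@(1,1):P a2@(1,0):P a3@(2,1):R a4@(1,0):P a5@(1,1):P a6@(1,1):P a7@(0,3):R a8@(1,1):P

2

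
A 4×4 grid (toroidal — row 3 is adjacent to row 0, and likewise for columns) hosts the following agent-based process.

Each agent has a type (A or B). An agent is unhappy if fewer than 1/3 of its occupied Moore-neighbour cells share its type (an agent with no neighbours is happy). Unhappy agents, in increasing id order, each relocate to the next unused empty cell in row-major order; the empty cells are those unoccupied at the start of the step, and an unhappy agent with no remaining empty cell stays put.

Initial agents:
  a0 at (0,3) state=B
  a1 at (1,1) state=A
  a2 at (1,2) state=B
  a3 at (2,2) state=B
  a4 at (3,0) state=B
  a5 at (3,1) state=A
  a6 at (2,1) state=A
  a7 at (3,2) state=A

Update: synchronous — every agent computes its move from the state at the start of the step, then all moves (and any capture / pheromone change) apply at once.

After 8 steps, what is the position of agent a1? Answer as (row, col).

(1, 1)

t=1: a0@(0,3):B a1@(1,1):A a2@(1,2):B a3@(0,0):B a4@(3,0):B a5@(3,1):A a6@(2,1):A a7@(3,2):A
t=2: (unchanged — steady state)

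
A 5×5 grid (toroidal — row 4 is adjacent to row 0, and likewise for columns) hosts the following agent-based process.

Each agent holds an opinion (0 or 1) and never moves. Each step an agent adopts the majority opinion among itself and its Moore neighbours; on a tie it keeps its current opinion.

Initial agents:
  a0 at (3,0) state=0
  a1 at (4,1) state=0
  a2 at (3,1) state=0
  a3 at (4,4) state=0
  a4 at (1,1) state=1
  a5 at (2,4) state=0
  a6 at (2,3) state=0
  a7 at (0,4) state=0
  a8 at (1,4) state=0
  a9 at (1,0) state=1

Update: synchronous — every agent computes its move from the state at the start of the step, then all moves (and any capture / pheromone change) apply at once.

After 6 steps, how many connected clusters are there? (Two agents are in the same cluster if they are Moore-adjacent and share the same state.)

2

t=1: a0@(3,0):0 a1@(4,1):0 a2@(3,1):0 a3@(4,4):0 a4@(1,1):1 a5@(2,4):0 a6@(2,3):0 a7@(0,4):0 a8@(1,4):0 a9@(1,0):0
t=2: (unchanged — steady state)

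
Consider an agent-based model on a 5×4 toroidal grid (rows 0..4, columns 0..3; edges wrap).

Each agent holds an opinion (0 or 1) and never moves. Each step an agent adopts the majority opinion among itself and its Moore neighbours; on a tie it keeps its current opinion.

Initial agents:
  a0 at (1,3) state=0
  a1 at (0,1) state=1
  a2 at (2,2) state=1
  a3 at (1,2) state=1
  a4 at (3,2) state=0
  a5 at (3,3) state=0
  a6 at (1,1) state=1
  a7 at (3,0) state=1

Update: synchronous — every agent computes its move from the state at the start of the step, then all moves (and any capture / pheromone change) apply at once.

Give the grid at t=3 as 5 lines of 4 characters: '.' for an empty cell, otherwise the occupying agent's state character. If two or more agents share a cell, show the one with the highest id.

.1..
.111
..1.
1.00
....

t=1: a0@(1,3):1 a1@(0,1):1 a2@(2,2):1 a3@(1,2):1 a4@(3,2):0 a5@(3,3):0 a6@(1,1):1 a7@(3,0):1
t=2: (unchanged — steady state)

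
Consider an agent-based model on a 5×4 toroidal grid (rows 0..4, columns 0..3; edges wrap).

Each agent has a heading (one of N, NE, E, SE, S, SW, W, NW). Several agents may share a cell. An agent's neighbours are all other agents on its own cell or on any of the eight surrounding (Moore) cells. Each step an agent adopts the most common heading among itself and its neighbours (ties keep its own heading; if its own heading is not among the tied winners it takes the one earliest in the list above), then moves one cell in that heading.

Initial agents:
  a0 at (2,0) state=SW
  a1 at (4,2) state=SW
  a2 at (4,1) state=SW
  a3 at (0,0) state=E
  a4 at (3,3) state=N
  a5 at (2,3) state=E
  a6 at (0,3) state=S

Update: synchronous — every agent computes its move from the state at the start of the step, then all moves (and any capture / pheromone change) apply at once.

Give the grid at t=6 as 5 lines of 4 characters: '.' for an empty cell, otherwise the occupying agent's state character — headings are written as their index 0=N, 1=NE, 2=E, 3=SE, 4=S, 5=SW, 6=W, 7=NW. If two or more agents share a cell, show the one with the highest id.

5..5
.5.5
....
..5.
.5..

t=1: a0@(3,3):SW a1@(0,1):SW a2@(0,0):SW a3@(0,1):E a4@(4,2):SW a5@(2,0):E a6@(1,3):S
t=2: a0@(4,2):SW a1@(1,0):SW a2@(1,3):SW a3@(1,0):SW a4@(0,1):SW a5@(2,1):E a6@(2,3):S
t=3: a0@(0,1):SW a1@(2,3):SW a2@(2,2):SW a3@(2,3):SW a4@(1,0):SW a5@(3,0):SW a6@(3,2):SW
t=4: a0@(1,0):SW a1@(3,2):SW a2@(3,1):SW a3@(3,2):SW a4@(2,3):SW a5@(4,3):SW a6@(4,1):SW
t=5: a0@(2,3):SW a1@(4,1):SW a2@(4,0):SW a3@(4,1):SW a4@(3,2):SW a5@(0,2):SW a6@(0,0):SW
t=6: a0@(3,2):SW a1@(0,0):SW a2@(0,3):SW a3@(0,0):SW a4@(4,1):SW a5@(1,1):SW a6@(1,3):SW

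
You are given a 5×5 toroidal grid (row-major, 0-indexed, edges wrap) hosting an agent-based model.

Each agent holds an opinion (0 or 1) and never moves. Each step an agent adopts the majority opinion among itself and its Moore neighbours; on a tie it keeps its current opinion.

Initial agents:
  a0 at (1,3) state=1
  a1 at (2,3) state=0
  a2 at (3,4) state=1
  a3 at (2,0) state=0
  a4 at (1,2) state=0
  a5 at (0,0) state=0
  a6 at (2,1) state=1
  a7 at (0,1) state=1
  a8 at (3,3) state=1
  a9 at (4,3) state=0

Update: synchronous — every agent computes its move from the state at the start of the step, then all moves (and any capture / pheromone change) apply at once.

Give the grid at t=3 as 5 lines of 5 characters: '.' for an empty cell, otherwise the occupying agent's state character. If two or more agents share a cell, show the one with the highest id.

t=1: a0@(1,3):0 a1@(2,3):1 a2@(3,4):0 a3@(2,0):1 a4@(1,2):1 a5@(0,0):0 a6@(2,1):0 a7@(0,1):0 a8@(3,3):1 a9@(4,3):1
t=2: a0@(1,3):1 a1@(2,3):1 a2@(3,4):1 a3@(2,0):0 a4@(1,2):0 a5@(0,0):0 a6@(2,1):1 a7@(0,1):0 a8@(3,3):1 a9@(4,3):1
t=3: a0@(1,3):1 a1@(2,3):1 a2@(3,4):1 a3@(2,0):1 a4@(1,2):1 a5@(0,0):0 a6@(2,1):0 a7@(0,1):0 a8@(3,3):1 a9@(4,3):1

00...
..11.
10.1.
...11
...1.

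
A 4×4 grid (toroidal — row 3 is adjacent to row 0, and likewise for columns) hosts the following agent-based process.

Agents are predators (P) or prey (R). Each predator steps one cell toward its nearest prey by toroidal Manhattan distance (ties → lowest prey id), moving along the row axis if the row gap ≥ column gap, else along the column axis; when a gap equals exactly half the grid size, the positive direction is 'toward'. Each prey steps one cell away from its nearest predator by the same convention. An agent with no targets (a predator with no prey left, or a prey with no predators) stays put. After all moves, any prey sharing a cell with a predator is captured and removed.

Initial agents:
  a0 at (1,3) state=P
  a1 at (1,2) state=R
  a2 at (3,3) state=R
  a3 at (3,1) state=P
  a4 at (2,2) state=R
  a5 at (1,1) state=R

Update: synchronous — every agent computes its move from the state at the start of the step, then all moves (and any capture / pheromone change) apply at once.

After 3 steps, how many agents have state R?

t=1: a0@(1,2):P a1@(1,1):R a2@(2,3):R a3@(3,2):P a5@(1,0):R
t=2: a0@(1,1):P a1@(1,0):R a2@(3,3):R a3@(2,2):P a5@(1,3):R
t=3: a0@(1,0):P a1@(1,3):R a2@(0,3):R a3@(3,2):P a5@(1,2):R

3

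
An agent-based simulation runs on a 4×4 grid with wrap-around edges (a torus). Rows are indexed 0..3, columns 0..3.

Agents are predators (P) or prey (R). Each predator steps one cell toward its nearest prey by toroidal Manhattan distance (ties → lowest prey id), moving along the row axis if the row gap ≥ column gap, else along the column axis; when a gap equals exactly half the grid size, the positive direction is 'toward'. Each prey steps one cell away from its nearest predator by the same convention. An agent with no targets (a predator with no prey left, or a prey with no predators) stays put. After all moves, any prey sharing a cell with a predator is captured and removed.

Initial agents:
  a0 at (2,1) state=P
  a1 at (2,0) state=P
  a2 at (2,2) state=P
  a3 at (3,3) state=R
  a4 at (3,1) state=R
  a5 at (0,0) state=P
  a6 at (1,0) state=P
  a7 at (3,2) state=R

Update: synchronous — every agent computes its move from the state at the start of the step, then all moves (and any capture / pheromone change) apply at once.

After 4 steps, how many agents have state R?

3

t=1: a0@(3,1):P a1@(3,0):P a2@(3,2):P a3@(0,3):R a4@(0,1):R a5@(3,0):P a6@(2,0):P a7@(0,2):R
t=2: a0@(0,1):P a1@(0,0):P a2@(0,2):P a3@(1,3):R a4@(1,1):R a5@(0,0):P a6@(3,0):P a7@(1,2):R
t=3: a0@(1,1):P a1@(1,0):P a2@(1,2):P a3@(2,3):R a4@(2,1):R a5@(1,0):P a6@(0,0):P a7@(2,2):R
t=4: a0@(2,1):P a1@(2,0):P a2@(2,2):P a3@(3,3):R a4@(3,1):R a5@(2,0):P a6@(1,0):P a7@(3,2):R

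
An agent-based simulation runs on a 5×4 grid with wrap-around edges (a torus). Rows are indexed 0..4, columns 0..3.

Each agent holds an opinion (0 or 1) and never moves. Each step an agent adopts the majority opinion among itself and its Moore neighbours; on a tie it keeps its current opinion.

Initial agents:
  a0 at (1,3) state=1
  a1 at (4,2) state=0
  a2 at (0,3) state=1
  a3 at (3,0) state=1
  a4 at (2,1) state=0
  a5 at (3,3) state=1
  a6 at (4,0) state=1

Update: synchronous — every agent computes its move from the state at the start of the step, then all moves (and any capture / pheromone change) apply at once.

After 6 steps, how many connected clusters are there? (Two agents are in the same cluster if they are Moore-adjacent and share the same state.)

t=1: a0@(1,3):1 a1@(4,2):1 a2@(0,3):1 a3@(3,0):1 a4@(2,1):0 a5@(3,3):1 a6@(4,0):1
t=2: (unchanged — steady state)

2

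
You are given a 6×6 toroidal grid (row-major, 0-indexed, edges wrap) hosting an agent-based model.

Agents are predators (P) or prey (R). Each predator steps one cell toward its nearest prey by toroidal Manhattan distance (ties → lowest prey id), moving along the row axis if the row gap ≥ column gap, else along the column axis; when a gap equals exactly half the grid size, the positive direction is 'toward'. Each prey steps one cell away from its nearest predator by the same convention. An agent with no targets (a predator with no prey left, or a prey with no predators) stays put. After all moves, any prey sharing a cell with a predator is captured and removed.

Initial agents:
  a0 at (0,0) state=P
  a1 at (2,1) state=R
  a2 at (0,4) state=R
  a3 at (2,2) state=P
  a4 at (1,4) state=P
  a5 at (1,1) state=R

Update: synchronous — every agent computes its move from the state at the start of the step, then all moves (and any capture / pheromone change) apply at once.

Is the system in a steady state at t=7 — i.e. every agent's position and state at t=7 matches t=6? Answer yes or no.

no

t=1: a0@(0,5):P a1@(2,0):R a2@(5,4):R a3@(2,1):P a4@(0,4):P
t=2: a0@(5,5):P a1@(2,5):R a2@(4,4):R a3@(2,0):P a4@(5,4):P
t=3: a0@(4,5):P a1@(2,4):R a2@(3,4):R a3@(2,5):P a4@(4,4):P
t=4: a0@(3,5):P a1@(2,3):R a3@(2,4):P a4@(3,4):P
t=5: a0@(3,4):P a1@(2,2):R a3@(2,3):P a4@(2,4):P
t=6: a0@(3,3):P a1@(2,1):R a3@(2,2):P a4@(2,3):P
t=7: a0@(3,2):P a1@(2,0):R a3@(2,1):P a4@(2,2):P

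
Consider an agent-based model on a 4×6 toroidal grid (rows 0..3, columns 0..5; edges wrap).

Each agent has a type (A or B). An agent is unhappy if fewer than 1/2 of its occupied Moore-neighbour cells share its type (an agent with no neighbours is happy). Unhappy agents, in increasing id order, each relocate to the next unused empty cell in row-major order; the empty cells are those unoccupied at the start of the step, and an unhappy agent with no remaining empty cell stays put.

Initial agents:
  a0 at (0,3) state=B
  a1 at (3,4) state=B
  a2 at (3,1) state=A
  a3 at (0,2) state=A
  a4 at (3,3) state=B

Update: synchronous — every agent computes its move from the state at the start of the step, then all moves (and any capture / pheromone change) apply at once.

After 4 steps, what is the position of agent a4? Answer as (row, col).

(3, 3)

t=1: a0@(0,3):B a1@(3,4):B a2@(3,1):A a3@(0,0):A a4@(3,3):B
t=2: (unchanged — steady state)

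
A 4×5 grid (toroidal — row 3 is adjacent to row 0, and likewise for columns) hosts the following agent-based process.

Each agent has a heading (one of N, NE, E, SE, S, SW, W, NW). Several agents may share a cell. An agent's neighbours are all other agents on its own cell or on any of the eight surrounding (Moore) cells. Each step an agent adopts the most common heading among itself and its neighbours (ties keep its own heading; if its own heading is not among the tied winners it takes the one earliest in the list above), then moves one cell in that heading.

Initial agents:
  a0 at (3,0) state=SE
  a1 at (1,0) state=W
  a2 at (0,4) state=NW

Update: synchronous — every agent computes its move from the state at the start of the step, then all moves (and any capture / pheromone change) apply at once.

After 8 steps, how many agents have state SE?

t=1: a0@(0,1):SE a1@(1,4):W a2@(3,3):NW
t=2: a0@(1,2):SE a1@(1,3):W a2@(2,2):NW
t=3: a0@(2,3):SE a1@(1,2):W a2@(1,1):NW
t=4: a0@(3,4):SE a1@(1,1):W a2@(0,0):NW
t=5: a0@(0,0):SE a1@(1,0):W a2@(3,4):NW
t=6: a0@(1,1):SE a1@(1,4):W a2@(2,3):NW
t=7: a0@(2,2):SE a1@(1,3):W a2@(1,2):NW
t=8: a0@(3,3):SE a1@(1,2):W a2@(0,1):NW

1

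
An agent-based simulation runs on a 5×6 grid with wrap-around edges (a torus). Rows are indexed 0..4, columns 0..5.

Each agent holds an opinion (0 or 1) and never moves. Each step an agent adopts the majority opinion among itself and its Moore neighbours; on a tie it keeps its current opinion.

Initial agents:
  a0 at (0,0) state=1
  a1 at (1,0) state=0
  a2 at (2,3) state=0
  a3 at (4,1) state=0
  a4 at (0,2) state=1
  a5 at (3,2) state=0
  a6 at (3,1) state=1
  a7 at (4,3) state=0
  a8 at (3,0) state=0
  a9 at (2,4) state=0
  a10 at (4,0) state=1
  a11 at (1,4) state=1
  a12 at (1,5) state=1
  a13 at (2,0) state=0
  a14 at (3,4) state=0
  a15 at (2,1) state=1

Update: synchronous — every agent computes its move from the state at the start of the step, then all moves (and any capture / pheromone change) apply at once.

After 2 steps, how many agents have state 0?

t=1: a0@(0,0):1 a1@(1,0):1 a2@(2,3):0 a3@(4,1):1 a4@(0,2):0 a5@(3,2):0 a6@(3,1):0 a7@(4,3):0 a8@(3,0):0 a9@(2,4):0 a10@(4,0):1 a11@(1,4):1 a12@(1,5):1 a13@(2,0):0 a14@(3,4):0 a15@(2,1):0
t=2: a0@(0,0):1 a1@(1,0):1 a2@(2,3):0 a3@(4,1):0 a4@(0,2):0 a5@(3,2):0 a6@(3,1):0 a7@(4,3):0 a8@(3,0):0 a9@(2,4):0 a10@(4,0):1 a11@(1,4):1 a12@(1,5):1 a13@(2,0):0 a14@(3,4):0 a15@(2,1):0

11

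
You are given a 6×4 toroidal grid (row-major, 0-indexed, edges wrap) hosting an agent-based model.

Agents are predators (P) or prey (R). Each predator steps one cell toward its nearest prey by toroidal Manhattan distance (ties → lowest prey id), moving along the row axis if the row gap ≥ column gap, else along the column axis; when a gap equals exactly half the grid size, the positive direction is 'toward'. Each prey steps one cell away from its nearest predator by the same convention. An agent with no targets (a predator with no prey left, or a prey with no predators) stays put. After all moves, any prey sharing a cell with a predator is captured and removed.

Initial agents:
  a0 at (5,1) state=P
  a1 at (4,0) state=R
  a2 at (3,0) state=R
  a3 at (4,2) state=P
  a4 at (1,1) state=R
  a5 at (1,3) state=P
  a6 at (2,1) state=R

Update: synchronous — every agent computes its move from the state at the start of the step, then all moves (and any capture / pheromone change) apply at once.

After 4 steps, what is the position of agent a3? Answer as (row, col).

t=1: a0@(4,1):P a1@(3,0):R a2@(2,0):R a3@(4,3):P a4@(2,1):R a5@(1,0):P a6@(1,1):R
t=2: a0@(3,1):P a2@(3,0):R a3@(3,3):P a4@(1,1):R a5@(2,0):P a6@(1,2):R
t=3: a0@(3,0):P a2@(3,3):R a3@(3,0):P a4@(0,1):R a5@(3,0):P a6@(0,2):R
t=4: a0@(3,3):P a2@(3,2):R a3@(3,3):P a4@(5,1):R a5@(3,3):P a6@(5,2):R

(3, 3)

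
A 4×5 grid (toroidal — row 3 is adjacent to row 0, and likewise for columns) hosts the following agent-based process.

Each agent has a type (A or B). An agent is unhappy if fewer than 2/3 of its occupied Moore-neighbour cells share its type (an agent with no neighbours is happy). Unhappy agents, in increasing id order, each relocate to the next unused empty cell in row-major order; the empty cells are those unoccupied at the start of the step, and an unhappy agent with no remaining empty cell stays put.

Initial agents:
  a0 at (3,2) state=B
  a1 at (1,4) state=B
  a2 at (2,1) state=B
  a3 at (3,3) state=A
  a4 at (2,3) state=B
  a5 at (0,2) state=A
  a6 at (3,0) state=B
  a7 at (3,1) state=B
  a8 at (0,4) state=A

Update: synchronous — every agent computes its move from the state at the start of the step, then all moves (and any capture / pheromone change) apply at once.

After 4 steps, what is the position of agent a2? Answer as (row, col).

(0, 2)

t=1: a0@(0,0):B a1@(0,1):B a2@(2,1):B a3@(0,3):A a4@(2,3):B a5@(1,0):A a6@(3,0):B a7@(3,1):B a8@(1,1):A
t=2: a0@(0,2):B a1@(0,4):B a2@(1,2):B a3@(0,3):A a4@(2,3):B a5@(1,3):A a6@(3,0):B a7@(3,1):B a8@(1,4):A
t=3: a0@(0,0):B a1@(0,1):B a2@(1,0):B a3@(1,1):A a4@(2,0):B a5@(2,1):A a6@(3,0):B a7@(3,1):B a8@(2,2):A
t=4: a0@(0,0):B a1@(0,1):B a2@(0,2):B a3@(0,3):A a4@(0,4):B a5@(1,2):A a6@(3,0):B a7@(3,1):B a8@(2,2):A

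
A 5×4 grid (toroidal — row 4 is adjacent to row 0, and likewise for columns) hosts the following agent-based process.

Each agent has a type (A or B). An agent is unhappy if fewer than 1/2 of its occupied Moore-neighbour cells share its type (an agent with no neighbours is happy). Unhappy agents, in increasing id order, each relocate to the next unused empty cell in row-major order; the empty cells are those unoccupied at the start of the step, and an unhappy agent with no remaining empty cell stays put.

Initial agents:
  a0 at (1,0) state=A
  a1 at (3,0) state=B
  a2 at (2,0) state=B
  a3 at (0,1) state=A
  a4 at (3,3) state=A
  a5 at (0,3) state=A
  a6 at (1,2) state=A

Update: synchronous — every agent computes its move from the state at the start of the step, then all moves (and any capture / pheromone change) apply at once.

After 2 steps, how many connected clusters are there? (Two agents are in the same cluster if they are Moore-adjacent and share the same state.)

t=1: a0@(1,0):A a1@(3,0):B a2@(0,0):B a3@(0,1):A a4@(0,2):A a5@(0,3):A a6@(1,2):A
t=2: a0@(1,0):A a1@(3,0):B a2@(1,1):B a3@(0,1):A a4@(0,2):A a5@(0,3):A a6@(1,2):A

3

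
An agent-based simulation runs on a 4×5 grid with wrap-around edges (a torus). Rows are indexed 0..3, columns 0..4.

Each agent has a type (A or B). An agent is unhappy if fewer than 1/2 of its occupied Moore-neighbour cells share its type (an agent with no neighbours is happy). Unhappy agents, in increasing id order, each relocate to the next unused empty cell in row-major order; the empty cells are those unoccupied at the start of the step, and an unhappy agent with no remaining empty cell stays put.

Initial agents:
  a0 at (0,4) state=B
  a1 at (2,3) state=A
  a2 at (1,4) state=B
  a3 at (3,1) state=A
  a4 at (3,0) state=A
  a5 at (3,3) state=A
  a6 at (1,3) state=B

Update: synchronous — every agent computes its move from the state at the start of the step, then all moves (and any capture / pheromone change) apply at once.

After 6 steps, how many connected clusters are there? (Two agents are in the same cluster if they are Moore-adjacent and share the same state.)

2

t=1: a0@(0,4):B a1@(0,0):A a2@(1,4):B a3@(3,1):A a4@(3,0):A a5@(3,3):A a6@(1,3):B
t=2: a0@(0,1):B a1@(0,0):A a2@(1,4):B a3@(3,1):A a4@(3,0):A a5@(0,2):A a6@(1,3):B
t=3: a0@(0,3):B a1@(0,0):A a2@(1,4):B a3@(3,1):A a4@(3,0):A a5@(0,4):A a6@(1,3):B
t=4: a0@(0,3):B a1@(0,0):A a2@(1,4):B a3@(3,1):A a4@(3,0):A a5@(0,1):A a6@(1,3):B
t=5: (unchanged — steady state)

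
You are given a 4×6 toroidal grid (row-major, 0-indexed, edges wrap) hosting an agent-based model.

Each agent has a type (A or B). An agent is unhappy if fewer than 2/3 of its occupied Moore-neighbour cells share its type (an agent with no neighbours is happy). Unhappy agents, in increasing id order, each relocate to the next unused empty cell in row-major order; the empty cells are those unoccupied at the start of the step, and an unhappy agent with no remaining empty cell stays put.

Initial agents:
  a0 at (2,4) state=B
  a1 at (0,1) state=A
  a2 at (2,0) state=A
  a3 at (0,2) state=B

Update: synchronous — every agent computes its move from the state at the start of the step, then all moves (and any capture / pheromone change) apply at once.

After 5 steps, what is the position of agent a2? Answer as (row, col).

t=1: a0@(2,4):B a1@(0,0):A a2@(2,0):A a3@(0,3):B
t=2: (unchanged — steady state)

(2, 0)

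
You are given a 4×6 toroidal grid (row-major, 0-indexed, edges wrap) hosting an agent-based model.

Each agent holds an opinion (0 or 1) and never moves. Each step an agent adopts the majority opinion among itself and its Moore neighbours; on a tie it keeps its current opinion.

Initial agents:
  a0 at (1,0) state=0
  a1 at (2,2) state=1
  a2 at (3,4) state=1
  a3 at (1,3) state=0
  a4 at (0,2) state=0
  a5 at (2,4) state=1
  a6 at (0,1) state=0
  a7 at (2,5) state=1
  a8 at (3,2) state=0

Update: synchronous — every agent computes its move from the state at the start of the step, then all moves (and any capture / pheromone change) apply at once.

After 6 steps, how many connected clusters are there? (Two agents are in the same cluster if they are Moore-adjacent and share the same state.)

t=1: a0@(1,0):0 a1@(2,2):0 a2@(3,4):1 a3@(1,3):0 a4@(0,2):0 a5@(2,4):1 a6@(0,1):0 a7@(2,5):1 a8@(3,2):0
t=2: (unchanged — steady state)

2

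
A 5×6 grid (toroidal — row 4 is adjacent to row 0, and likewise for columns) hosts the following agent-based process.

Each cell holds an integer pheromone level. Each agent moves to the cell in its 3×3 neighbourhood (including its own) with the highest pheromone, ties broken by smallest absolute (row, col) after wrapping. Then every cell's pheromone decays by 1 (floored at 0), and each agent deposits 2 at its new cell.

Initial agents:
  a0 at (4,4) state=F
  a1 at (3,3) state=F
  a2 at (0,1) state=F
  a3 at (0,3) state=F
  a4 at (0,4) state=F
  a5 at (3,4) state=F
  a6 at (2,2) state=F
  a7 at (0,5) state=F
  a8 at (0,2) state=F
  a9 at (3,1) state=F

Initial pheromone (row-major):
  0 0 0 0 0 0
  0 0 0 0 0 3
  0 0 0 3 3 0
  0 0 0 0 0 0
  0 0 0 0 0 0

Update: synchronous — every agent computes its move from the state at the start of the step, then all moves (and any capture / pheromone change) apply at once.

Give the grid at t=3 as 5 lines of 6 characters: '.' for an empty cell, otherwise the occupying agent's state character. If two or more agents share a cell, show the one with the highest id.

t=1: a0@(0,3) a1@(2,3) a2@(0,0) a3@(0,2) a4@(1,5) a5@(2,3) a6@(2,3) a7@(1,5) a8@(0,1) a9@(2,0) | pheromone: 2 2 2 2 0 0 / 0 0 0 0 0 6 / 2 0 0 8 2 0 / 0 0 0 0 0 0 / 0 0 0 0 0 0
t=2: a0@(0,2) a1@(2,3) a2@(1,5) a3@(0,1) a4@(1,5) a5@(2,3) a6@(2,3) a7@(1,5) a8@(0,0) a9@(1,5) | pheromone: 3 3 3 1 0 0 / 0 0 0 0 0 13 / 1 0 0 13 1 0 / 0 0 0 0 0 0 / 0 0 0 0 0 0
t=3: a0@(0,1) a1@(2,3) a2@(1,5) a3@(0,0) a4@(1,5) a5@(2,3) a6@(2,3) a7@(1,5) a8@(1,5) a9@(1,5) | pheromone: 4 4 2 0 0 0 / 0 0 0 0 0 22 / 0 0 0 18 0 0 / 0 0 0 0 0 0 / 0 0 0 0 0 0

FF....
.....F
...F..
......
......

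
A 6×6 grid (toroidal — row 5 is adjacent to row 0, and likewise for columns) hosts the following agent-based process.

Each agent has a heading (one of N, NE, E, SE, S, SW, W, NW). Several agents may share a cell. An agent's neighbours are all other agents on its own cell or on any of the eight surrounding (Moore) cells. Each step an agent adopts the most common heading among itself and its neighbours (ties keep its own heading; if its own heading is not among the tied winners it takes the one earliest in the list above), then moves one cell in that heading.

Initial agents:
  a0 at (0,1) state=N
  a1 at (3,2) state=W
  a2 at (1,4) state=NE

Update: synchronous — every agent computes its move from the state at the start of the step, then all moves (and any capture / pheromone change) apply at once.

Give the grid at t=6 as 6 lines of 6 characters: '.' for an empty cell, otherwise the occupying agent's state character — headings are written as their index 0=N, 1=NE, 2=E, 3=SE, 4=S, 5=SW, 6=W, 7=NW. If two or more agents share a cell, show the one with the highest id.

.0....
....1.
......
..6...
......
......

t=1: a0@(5,1):N a1@(3,1):W a2@(0,5):NE
t=2: a0@(4,1):N a1@(3,0):W a2@(5,0):NE
t=3: a0@(3,1):N a1@(3,5):W a2@(4,1):NE
t=4: a0@(2,1):N a1@(3,4):W a2@(3,2):NE
t=5: a0@(1,1):N a1@(3,3):W a2@(2,3):NE
t=6: a0@(0,1):N a1@(3,2):W a2@(1,4):NE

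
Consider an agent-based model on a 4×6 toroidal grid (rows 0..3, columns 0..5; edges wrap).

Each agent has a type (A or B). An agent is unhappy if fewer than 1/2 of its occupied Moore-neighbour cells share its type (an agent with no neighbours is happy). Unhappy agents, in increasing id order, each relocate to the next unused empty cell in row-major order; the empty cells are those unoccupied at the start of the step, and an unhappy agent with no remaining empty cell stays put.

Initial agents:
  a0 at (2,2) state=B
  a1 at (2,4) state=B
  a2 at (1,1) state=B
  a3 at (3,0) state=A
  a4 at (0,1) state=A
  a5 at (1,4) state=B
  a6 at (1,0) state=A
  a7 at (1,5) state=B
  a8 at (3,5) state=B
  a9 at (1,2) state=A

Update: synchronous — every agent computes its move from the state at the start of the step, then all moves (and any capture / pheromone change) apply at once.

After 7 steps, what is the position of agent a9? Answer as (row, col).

t=1: a0@(2,2):B a1@(2,4):B a2@(0,0):B a3@(3,0):A a4@(0,1):A a5@(1,4):B a6@(0,2):A a7@(1,5):B a8@(3,5):B a9@(0,3):A
t=2: a0@(2,2):B a1@(2,4):B a2@(0,0):B a3@(0,4):A a4@(0,1):A a5@(1,4):B a6@(0,2):A a7@(1,5):B a8@(3,5):B a9@(0,3):A
t=3: a0@(2,2):B a1@(2,4):B a2@(0,0):B a3@(0,5):A a4@(0,1):A a5@(1,4):B a6@(0,2):A a7@(1,5):B a8@(3,5):B a9@(0,3):A
t=4: a0@(2,2):B a1@(2,4):B a2@(0,0):B a3@(0,4):A a4@(0,1):A a5@(1,4):B a6@(0,2):A a7@(1,5):B a8@(3,5):B a9@(0,3):A
t=5: a0@(2,2):B a1@(2,4):B a2@(0,0):B a3@(0,5):A a4@(0,1):A a5@(1,4):B a6@(0,2):A a7@(1,5):B a8@(3,5):B a9@(0,3):A
t=6: a0@(2,2):B a1@(2,4):B a2@(0,0):B a3@(0,4):A a4@(0,1):A a5@(1,4):B a6@(0,2):A a7@(1,5):B a8@(3,5):B a9@(0,3):A
t=7: a0@(2,2):B a1@(2,4):B a2@(0,0):B a3@(0,5):A a4@(0,1):A a5@(1,4):B a6@(0,2):A a7@(1,5):B a8@(3,5):B a9@(0,3):A

(0, 3)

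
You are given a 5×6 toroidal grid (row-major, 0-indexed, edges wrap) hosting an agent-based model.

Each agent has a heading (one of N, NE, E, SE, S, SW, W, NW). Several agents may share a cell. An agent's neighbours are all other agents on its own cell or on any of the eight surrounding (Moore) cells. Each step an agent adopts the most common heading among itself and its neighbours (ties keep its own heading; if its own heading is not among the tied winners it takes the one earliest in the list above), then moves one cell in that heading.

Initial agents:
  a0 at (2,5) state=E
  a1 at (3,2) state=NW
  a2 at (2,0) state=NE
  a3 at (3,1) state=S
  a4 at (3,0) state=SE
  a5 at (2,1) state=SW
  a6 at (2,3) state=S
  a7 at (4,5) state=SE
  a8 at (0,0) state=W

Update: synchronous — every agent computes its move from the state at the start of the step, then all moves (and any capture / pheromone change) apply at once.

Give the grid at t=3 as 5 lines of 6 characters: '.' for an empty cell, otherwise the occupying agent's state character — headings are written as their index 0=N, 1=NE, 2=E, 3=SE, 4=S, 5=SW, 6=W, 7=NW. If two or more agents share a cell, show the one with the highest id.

t=1: a0@(2,0):E a1@(4,2):S a2@(1,1):NE a3@(4,1):S a4@(4,1):SE a5@(3,0):SW a6@(3,3):S a7@(0,0):SE a8@(0,5):W
t=2: a0@(2,1):E a1@(0,2):S a2@(0,2):NE a3@(0,1):S a4@(0,2):SE a5@(4,5):SW a6@(4,3):S a7@(1,1):SE a8@(0,4):W
t=3: a0@(2,2):E a1@(1,2):S a2@(1,2):S a3@(1,1):S a4@(1,2):S a5@(0,4):SW a6@(0,3):S a7@(2,2):SE a8@(0,3):W

...65.
.44...
..3...
......
......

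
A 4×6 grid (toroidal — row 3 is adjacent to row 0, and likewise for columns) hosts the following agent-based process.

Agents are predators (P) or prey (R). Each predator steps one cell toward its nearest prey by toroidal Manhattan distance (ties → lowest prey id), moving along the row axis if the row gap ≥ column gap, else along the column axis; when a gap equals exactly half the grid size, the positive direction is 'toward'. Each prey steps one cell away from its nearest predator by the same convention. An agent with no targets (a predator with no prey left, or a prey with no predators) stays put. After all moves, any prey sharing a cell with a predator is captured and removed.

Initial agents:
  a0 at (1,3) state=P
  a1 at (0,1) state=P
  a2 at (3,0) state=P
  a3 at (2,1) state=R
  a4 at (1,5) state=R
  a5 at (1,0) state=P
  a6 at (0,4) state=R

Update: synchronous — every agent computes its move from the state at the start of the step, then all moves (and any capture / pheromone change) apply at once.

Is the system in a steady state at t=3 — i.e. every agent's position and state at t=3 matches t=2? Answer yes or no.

yes

t=1: a0@(1,4):P a1@(1,1):P a2@(2,0):P a5@(1,5):P a6@(3,4):R
t=2: a0@(2,4):P a1@(1,2):P a2@(2,5):P a5@(2,5):P
t=3: (unchanged — steady state)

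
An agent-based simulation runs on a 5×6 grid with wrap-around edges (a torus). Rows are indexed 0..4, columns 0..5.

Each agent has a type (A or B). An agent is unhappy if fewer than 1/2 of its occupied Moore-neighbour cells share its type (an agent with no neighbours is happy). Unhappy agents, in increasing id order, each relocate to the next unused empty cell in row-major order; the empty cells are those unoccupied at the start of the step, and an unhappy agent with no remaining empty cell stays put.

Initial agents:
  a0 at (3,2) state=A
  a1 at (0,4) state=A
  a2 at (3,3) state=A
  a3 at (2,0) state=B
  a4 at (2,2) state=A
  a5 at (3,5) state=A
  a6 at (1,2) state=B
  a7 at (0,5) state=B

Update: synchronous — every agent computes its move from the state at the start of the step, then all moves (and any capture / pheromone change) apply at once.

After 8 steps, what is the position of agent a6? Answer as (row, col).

t=1: a0@(3,2):A a1@(0,0):A a2@(3,3):A a3@(0,1):B a4@(2,2):A a5@(0,2):A a6@(0,3):B a7@(1,0):B
t=2: a0@(3,2):A a1@(0,4):A a2@(3,3):A a3@(0,5):B a4@(2,2):A a5@(1,1):A a6@(1,2):B a7@(1,0):B
t=3: a0@(3,2):A a1@(0,0):A a2@(3,3):A a3@(0,5):B a4@(2,2):A a5@(0,1):A a6@(0,2):B a7@(1,0):B
t=4: a0@(3,2):A a1@(0,3):A a2@(3,3):A a3@(0,5):B a4@(2,2):A a5@(0,4):A a6@(1,1):B a7@(1,2):B
t=5: a0@(3,2):A a1@(0,3):A a2@(3,3):A a3@(0,0):B a4@(2,2):A a5@(0,4):A a6@(1,1):B a7@(0,1):B
t=6: (unchanged — steady state)

(1, 1)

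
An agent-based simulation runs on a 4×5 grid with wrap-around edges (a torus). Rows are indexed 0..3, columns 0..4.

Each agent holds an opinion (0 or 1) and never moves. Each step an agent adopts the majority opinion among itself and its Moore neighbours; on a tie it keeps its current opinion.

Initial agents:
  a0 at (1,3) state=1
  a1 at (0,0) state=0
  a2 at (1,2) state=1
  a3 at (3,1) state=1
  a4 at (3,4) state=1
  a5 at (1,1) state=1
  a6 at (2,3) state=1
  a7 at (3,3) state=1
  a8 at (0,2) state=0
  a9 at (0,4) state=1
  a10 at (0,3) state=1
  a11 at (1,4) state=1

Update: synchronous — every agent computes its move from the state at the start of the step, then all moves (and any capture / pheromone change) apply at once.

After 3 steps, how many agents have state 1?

12

t=1: a0@(1,3):1 a1@(0,0):1 a2@(1,2):1 a3@(3,1):0 a4@(3,4):1 a5@(1,1):1 a6@(2,3):1 a7@(3,3):1 a8@(0,2):1 a9@(0,4):1 a10@(0,3):1 a11@(1,4):1
t=2: a0@(1,3):1 a1@(0,0):1 a2@(1,2):1 a3@(3,1):1 a4@(3,4):1 a5@(1,1):1 a6@(2,3):1 a7@(3,3):1 a8@(0,2):1 a9@(0,4):1 a10@(0,3):1 a11@(1,4):1
t=3: (unchanged — steady state)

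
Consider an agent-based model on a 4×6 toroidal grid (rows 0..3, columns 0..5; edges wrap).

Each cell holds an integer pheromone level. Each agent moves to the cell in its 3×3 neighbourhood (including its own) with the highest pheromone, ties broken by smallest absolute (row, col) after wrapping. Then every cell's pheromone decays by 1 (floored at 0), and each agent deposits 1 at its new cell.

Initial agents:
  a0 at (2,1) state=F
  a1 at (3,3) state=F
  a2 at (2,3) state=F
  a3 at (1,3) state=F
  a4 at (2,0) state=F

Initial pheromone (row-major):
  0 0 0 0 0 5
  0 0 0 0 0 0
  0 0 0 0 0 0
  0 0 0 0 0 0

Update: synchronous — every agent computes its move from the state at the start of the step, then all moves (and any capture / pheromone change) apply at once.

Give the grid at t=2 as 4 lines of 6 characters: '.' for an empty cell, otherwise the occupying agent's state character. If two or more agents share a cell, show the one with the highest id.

t=1: a0@(1,0) a1@(0,2) a2@(1,2) a3@(0,2) a4@(1,0) | pheromone: 0 0 2 0 0 4 / 2 0 1 0 0 0 / 0 0 0 0 0 0 / 0 0 0 0 0 0
t=2: a0@(0,5) a1@(0,2) a2@(0,2) a3@(0,2) a4@(0,5) | pheromone: 0 0 4 0 0 5 / 1 0 0 0 0 0 / 0 0 0 0 0 0 / 0 0 0 0 0 0

..F..F
......
......
......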